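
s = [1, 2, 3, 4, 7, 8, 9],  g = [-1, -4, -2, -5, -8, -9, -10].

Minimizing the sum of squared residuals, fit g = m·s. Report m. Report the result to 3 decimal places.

m = -1.129

Compute the Gram sums: Σs·s = 224.
Moment sums: Σs·g = -253.
Hence m = -253 / 224 ≈ -1.12946.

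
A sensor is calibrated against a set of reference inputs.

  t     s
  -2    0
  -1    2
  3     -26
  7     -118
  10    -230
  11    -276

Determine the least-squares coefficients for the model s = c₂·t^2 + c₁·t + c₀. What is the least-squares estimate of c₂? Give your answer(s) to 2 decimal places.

c₂ = -2.02

MᵀM·[c₂, c₁, c₀]ᵀ = Mᵀs reads: 27140·c₂ + 2692·c₁ + 284·c₀ = -62410;  2692·c₂ + 284·c₁ + 28·c₀ = -6242;  284·c₂ + 28·c₁ + 6·c₀ = -648.
(Σt^2·t^2 = 27140, Σt^2·t = 2692, Σt^2 = 284, Σt·t = 284, Σt = 28, Σ1 = 6, Σt^2·s = -62410, Σt·s = -6242, Σs = -648.)
Solving the 3×3 system (Gaussian elimination) gives c₂ = -5857/2906, c₁ = -21961/7265, c₀ = 10943/7265.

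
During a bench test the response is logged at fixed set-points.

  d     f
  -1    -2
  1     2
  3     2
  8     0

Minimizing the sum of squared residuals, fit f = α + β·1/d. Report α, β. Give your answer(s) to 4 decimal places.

α = 0.2549, β = 2.1394

With design matrix X, XᵀX = [[4, 11/24]; [11/24, 1225/576]] and Xᵀf = [2, 14/3]ᵀ.
Eliminating β: (1225/576)·(row 1) − (11/24)·(row 2) gives (531/64)·α = (1225/576)·2 − (11/24)·(14/3) = 203/96, so α = 406/1593.
Then β = ((14/3) − (11/24)·(406/1593))/(1225/576) = 1136/531.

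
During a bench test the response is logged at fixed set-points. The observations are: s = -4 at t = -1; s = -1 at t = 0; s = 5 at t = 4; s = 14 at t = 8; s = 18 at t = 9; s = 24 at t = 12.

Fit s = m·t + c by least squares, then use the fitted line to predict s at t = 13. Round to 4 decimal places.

ŝ = 25.6108

Compute the Gram sums: Σt·t = 306, Σt = 32, Σ1 = 6.
Right-hand side: Σt·s = 586, Σs = 56.
Normal equations: [[306, 32]; [32, 6]]·[m, c]ᵀ = [586, 56]ᵀ.
Determinant 306·6 − 32² = 812.
m = (586·6 − 32·56)/812 = 431/203; c = (306·56 − 32·586)/812 = -404/203.
At t = 13: ŝ = (431/203)·(13) + (-404/203)·(1) = 5199/203.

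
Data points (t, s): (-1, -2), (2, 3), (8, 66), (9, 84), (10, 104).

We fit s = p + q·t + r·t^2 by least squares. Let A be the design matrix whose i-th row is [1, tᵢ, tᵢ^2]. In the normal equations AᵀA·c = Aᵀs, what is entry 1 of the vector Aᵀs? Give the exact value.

255

Entry 1 ↔ basis 1, so (Aᵀs)_{1} = Σᵢ sᵢ = (1)·(-2) + (1)·(3) + (1)·(66) + (1)·(84) + (1)·(104) = 255.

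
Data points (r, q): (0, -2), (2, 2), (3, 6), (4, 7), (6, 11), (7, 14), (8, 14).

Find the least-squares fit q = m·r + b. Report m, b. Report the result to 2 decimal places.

m = 2.09, b = -1.51

The normal system AᵀA·[m, b]ᵀ = Aᵀq is [[178, 30]; [30, 7]]·[m, b]ᵀ = [326, 52]ᵀ.
Determinant 178·7 − 30² = 346.
m = (326·7 − 30·52)/346 = 361/173; b = (178·52 − 30·326)/346 = -262/173.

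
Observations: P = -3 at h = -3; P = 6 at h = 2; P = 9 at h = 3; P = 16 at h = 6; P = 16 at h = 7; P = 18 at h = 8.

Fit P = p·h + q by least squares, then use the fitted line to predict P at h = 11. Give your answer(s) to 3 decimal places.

P̂ = 24.378

MᵀM·[p, q]ᵀ = MᵀP reads: 171·p + 23·q = 400;  23·p + 6·q = 62.
Determinant 171·6 − 23² = 497.
p = (400·6 − 23·62)/497 = 974/497; q = (171·62 − 23·400)/497 = 1402/497.
At h = 11: P̂ = (974/497)·(11) + (1402/497)·(1) = 12116/497.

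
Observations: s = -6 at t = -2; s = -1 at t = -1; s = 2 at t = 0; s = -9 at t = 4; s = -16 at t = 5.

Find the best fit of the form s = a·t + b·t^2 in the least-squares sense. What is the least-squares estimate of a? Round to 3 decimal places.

Setting ∂/∂a … = 0 gives: 46·a + 180·b = -103;  180·a + 898·b = -569.
Eliminating b: 898·(row 1) − 180·(row 2) gives 8908·a = 898·(-103) − 180·(-569) = 9926, so a = 4963/4454.
Then b = ((-569) − 180·(4963/4454))/898 = -3817/4454.

a = 1.114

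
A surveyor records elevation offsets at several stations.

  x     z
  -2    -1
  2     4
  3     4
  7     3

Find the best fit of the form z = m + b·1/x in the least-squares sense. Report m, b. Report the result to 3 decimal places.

The normal equations are: 4·m + (10/21)·b = 10;  (10/21)·m + (557/882)·b = 179/42.
(Σ1 = 4, Σ1/x = 10/21, Σ1/x·1/x = 557/882, Σz = 10, Σ1/x·z = 179/42.)
Δ = 4·(557/882) − (10/21)² = 338/147.
m = (10·(557/882) − (10/21)·(179/42))/(338/147) = 315/169; b = (4·(179/42) − (10/21)·10)/(338/147) = 903/169.

m = 1.864, b = 5.343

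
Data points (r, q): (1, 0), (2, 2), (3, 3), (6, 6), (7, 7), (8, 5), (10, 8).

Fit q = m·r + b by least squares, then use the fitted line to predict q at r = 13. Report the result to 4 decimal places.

From the data, Σr·r = 263, Σr = 37, Σ1 = 7.
Right-hand side: Σr·q = 218, Σq = 31.
AᵀA·[m, b]ᵀ = Aᵀq becomes [[263, 37]; [37, 7]]·[m, b]ᵀ = [218, 31]ᵀ.
Determinant 263·7 − 37² = 472.
m = (218·7 − 37·31)/472 = 379/472; b = (263·31 − 37·218)/472 = 87/472.
At r = 13: q̂ = (379/472)·(13) + (87/472)·(1) = 2507/236.

q̂ = 10.6229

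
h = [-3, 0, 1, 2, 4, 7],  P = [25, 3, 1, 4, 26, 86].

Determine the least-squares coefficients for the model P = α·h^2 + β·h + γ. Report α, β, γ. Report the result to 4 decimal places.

α = 2.0099, β = -1.9818, γ = 1.3357

MᵀM·[α, β, γ]ᵀ = MᵀP reads: 2755·α + 389·β + 79·γ = 4872;  389·α + 79·β + 11·γ = 640;  79·α + 11·β + 6·γ = 145.
Solving the 3×3 system (Gaussian elimination) gives α = 248863/123816, β = -245375/123816, γ = 27563/20636.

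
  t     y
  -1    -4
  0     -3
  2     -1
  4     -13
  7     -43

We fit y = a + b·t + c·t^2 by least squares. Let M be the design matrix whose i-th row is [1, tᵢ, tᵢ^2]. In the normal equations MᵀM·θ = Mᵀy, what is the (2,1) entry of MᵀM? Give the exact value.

Row 2 ↔ basis t, column 1 ↔ basis 1, so (MᵀM)_{2,1} = Σᵢ t = (-1)·(1) + (0)·(1) + (2)·(1) + (4)·(1) + (7)·(1) = 12.

12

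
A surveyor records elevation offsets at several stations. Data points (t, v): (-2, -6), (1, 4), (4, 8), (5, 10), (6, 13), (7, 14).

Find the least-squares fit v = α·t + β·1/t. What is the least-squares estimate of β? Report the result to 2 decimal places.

β = 2.32

The normal equations are: 131·α + 6·β = 274;  6·α + (247081/176400)·β = 91/6.
Eliminating β: (247081/176400)·(row 1) − 6·(row 2) gives (26017211/176400)·α = (247081/176400)·274 − 6·(91/6) = 25823897/88200, so α = 4695254/2365201.
Then β = ((91/6) − 6·(4695254/2365201))/(247081/176400) = 5497800/2365201.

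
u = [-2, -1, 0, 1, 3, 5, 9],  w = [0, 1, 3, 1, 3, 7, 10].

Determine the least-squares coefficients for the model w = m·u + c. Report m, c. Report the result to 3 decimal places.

m = 0.905, c = 1.632

Forming AᵀA = [[121, 15]; [15, 7]] and Aᵀw = [134, 25]ᵀ gives AᵀA·[m, c]ᵀ = Aᵀw.
Δ = 121·7 − 15² = 622.
m = (134·7 − 15·25)/622 = 563/622; c = (121·25 − 15·134)/622 = 1015/622.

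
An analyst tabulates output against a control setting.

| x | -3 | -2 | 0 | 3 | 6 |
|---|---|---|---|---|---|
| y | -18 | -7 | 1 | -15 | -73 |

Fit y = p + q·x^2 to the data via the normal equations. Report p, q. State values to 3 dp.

p = 1.544, q = -2.064

Compute the Gram sums: Σ1 = 5, Σx^2 = 58, Σx^2·x^2 = 1474.
Right-hand side: Σy = -112, Σx^2·y = -2953.
Normal equations: [[5, 58]; [58, 1474]]·[p, q]ᵀ = [-112, -2953]ᵀ.
Δ = 5·1474 − 58² = 4006.
p = ((-112)·1474 − 58·(-2953))/4006 = 3093/2003; q = (5·(-2953) − 58·(-112))/4006 = -8269/4006.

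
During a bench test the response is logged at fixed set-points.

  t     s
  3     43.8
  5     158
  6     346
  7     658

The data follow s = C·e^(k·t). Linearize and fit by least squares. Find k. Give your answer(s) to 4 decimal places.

k = 0.6824

Linearized form: ln s = k·t + ln C. From the 4 transformed points,
Σt = 21.0000, Σ(t)² = 119.0000, Σln s = 21.1779, Σt·ln s = 117.1549.
Equations: 119.0000·k + 21.0000·ln C = 117.1549;  21.0000·k + 4·ln C = 21.1779.
Solving (det = 35.0000): k = 0.68241, ln C = 1.71180.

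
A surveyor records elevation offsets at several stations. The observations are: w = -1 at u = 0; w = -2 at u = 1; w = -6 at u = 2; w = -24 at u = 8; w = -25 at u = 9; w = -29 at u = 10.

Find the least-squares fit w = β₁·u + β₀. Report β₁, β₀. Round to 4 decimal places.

β₁ = -2.8600, β₀ = -0.2000

Compute the Gram sums: Σu·u = 250, Σu = 30, Σ1 = 6.
Right-hand side: Σu·w = -721, Σw = -87.
Normal equations: [[250, 30]; [30, 6]]·[β₁, β₀]ᵀ = [-721, -87]ᵀ.
Eliminating β₀: 6·(row 1) − 30·(row 2) gives 600·β₁ = 6·(-721) − 30·(-87) = -1716, so β₁ = -143/50.
Then β₀ = ((-87) − 30·(-143/50))/6 = -1/5.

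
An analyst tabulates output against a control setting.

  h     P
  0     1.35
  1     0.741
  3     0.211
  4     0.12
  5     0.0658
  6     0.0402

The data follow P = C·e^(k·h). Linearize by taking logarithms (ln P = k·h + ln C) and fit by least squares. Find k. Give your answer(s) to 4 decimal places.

Linearized form: ln P = k·h + ln C. From the 6 transformed points,
XᵀX = [[87.0000, 19.0000]; [19.0000, 6]], rhs = [-46.3375, -9.6108]ᵀ  (here Σh = 19.0000, Σ(h)² = 87.0000, Σln P = -9.6108, Σh·ln P = -46.3375).
Δ = 87.0000·6 − (19.0000)² = 161.0000; k = (-46.3375·6 − 19.0000·-9.6108)/161.0000 = -0.59267, ln C = (87.0000·-9.6108 − 19.0000·-46.3375)/161.0000 = 0.27497.

k = -0.5927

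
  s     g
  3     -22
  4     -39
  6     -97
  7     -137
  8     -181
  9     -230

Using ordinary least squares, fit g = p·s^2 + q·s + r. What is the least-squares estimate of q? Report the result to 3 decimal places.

q = 2.646

Sums needed: Σs^2·s^2 = 14691, Σs^2·s = 1891, Σs^2 = 255, Σs·s = 255, Σs = 37, Σ1 = 6.
And Σs^2·g = -41241, Σs·g = -5281, Σg = -706.
Normal equations: [[14691, 1891, 255]; [1891, 255, 37]; [255, 37, 6]]·[p, q, r]ᵀ = [-41241, -5281, -706]ᵀ.
Inverting the 3×3 Gram matrix, [p, q, r]ᵀ = [-2633/840, 741/280, -323/420]ᵀ.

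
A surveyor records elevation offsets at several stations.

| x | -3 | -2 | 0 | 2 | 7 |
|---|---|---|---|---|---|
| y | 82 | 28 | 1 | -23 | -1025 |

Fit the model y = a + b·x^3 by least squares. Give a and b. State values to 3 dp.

The normal system MᵀM·[a, b]ᵀ = Mᵀy is [[5, 316]; [316, 118506]]·[a, b]ᵀ = [-937, -354197]ᵀ.
det = 5·118506 − 316² = 492674.
a = ((-937)·118506 − 316·(-354197))/492674 = 63295/35191; b = (5·(-354197) − 316·(-937))/492674 = -210699/70382.

a = 1.799, b = -2.994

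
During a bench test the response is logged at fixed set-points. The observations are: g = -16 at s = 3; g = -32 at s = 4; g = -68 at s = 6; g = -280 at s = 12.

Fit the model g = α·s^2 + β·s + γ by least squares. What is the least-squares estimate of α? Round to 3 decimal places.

MᵀM·[α, β, γ]ᵀ = Mᵀg reads: 22369·α + 2035·β + 205·γ = -43424;  2035·α + 205·β + 25·γ = -3944;  205·α + 25·β + 4·γ = -396.
(Σs^2·s^2 = 22369, Σs^2·s = 2035, Σs^2 = 205, Σs·s = 205, Σs = 25, Σ1 = 4, Σs^2·g = -43424, Σs·g = -3944, Σg = -396.)
Inverting the 3×3 Gram matrix, [α, β, γ]ᵀ = [-676/339, 1184/1695, -132/113]ᵀ.

α = -1.994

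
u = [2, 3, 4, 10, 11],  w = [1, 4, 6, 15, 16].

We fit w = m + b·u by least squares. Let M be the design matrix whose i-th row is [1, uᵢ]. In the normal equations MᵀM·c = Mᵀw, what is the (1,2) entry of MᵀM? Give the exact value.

Row 1 ↔ basis 1, column 2 ↔ basis u, so (MᵀM)_{1,2} = Σᵢ u = (1)·(2) + (1)·(3) + (1)·(4) + (1)·(10) + (1)·(11) = 30.

30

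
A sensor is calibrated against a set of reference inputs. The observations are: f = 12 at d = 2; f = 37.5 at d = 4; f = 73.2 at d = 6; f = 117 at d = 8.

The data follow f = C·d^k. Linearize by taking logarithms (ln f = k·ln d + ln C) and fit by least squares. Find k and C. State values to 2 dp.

k = 1.64, C = 3.84

With ln fᵢ as the transformed response and ln dᵢ as the regressor:
AᵀA = [[9.9367, 5.9506]; [5.9506, 4]], rhs = [24.3418, 15.1646]ᵀ  (here Σln d = 5.9506, Σ(ln d)² = 9.9367, Σln f = 15.1646, Σln d·ln f = 24.3418).
Solving (det = 4.3368): k = 1.64364, ln C = 1.34598, so C = exp(1.34598) = 3.84196.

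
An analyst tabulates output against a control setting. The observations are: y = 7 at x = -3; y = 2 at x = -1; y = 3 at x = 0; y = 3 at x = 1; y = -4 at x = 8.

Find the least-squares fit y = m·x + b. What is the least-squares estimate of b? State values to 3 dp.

b = 3.100

Forming MᵀM = [[75, 5]; [5, 5]] and Mᵀy = [-52, 11]ᵀ gives MᵀM·[m, b]ᵀ = Mᵀy.
Determinant 75·5 − 5² = 350.
m = ((-52)·5 − 5·11)/350 = -9/10; b = (75·11 − 5·(-52))/350 = 31/10.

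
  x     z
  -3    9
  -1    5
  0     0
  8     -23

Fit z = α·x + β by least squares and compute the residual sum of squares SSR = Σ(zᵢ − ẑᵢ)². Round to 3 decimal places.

SSR = 2.621

Sums needed: Σx·x = 74, Σx = 4, Σ1 = 4.
Moment sums: Σx·z = -216, Σz = -9.
Δ = 74·4 − 4² = 280.
α = ((-216)·4 − 4·(-9))/280 = -207/70; β = (74·(-9) − 4·(-216))/280 = 99/140.
Residuals: -81/140, 187/140, -99/140, -1/20; SSR = 367/140.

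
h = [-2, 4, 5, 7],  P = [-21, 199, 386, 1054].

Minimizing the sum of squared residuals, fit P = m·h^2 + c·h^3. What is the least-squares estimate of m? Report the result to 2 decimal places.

Normal-equation sums: Σh^2·h^2 = 3298, Σh^2·h^3 = 20924, Σh^3·h^3 = 137434.
Moment sums: Σh^2·P = 64396, Σh^3·P = 422676.
So AᵀA·[m, c]ᵀ = AᵀP: [[3298, 20924]; [20924, 137434]]·[m, c]ᵀ = [64396, 422676]ᵀ.
Eliminating c: 137434·(row 1) − 20924·(row 2) gives 15443556·m = 137434·64396 − 20924·422676 = 6127240, so m = 1531810/3860889.
Then c = (422676 − 20924·(1531810/3860889))/137434 = 11640886/3860889.

m = 0.40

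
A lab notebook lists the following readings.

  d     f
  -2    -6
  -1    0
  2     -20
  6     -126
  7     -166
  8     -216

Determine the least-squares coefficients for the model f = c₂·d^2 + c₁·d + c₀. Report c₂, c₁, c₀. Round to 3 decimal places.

c₂ = -2.930, c₁ = -3.310, c₀ = -0.823

Setting ∂/∂c₂ … = 0 gives: 7826·c₂ + 1070·c₁ + 158·c₀ = -26598;  1070·c₂ + 158·c₁ + 20·c₀ = -3674;  158·c₂ + 20·c₁ + 6·c₀ = -534.
Solving the 3×3 system (Gaussian elimination) gives c₂ = -7901/2697, c₁ = -8926/2697, c₀ = -740/899.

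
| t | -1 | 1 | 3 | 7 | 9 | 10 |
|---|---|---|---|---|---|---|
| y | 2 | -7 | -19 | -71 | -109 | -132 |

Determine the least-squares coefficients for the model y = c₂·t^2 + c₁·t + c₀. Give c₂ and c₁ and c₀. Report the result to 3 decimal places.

c₂ = -0.986, c₁ = -3.166, c₀ = -1.107

Compute the Gram sums: Σt^2·t^2 = 19045, Σt^2·t = 2099, Σt^2 = 241, Σt·t = 241, Σt = 29, Σ1 = 6.
And Σt^2·y = -25684, Σt·y = -2864, Σy = -336.
So AᵀA·[c₂, c₁, c₀]ᵀ = Aᵀy: [[19045, 2099, 241]; [2099, 241, 29]; [241, 29, 6]]·[c₂, c₁, c₀]ᵀ = [-25684, -2864, -336]ᵀ.
Solving the 3×3 system (Gaussian elimination) gives c₂ = -7059/7162, c₁ = -22677/7162, c₀ = -3965/3581.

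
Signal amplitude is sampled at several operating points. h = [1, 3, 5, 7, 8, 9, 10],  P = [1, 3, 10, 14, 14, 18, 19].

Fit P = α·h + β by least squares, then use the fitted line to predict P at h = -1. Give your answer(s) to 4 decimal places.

XᵀX·[α, β]ᵀ = XᵀP reads: 329·α + 43·β = 622;  43·α + 7·β = 79.
(Σh·h = 329, Σh = 43, Σ1 = 7, Σh·P = 622, ΣP = 79.)
det = 329·7 − 43² = 454.
α = (622·7 − 43·79)/454 = 957/454; β = (329·79 − 43·622)/454 = -755/454.
At h = -1: P̂ = (957/454)·(-1) + (-755/454)·(1) = -856/227.

P̂ = -3.7709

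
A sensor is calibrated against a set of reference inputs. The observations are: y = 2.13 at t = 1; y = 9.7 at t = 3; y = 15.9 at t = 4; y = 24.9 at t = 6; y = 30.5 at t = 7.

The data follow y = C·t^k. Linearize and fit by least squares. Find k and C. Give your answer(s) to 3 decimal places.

Taking logs, ln y = k·ln t + ln C, so regress ln y on ln t.
Σln t = 6.2226, Σ(ln t)² = 10.1257, Σln y = 12.4272, Σln t·ln y = 18.7420.
Normal system: [[10.1257, 6.2226]; [6.2226, 5]]·[k, ln C]ᵀ = [18.7420, 12.4272]ᵀ.
Solving (det = 11.9082): k = 1.37560, ln C = 0.77348, so C = exp(0.77348) = 2.16729.

k = 1.376, C = 2.167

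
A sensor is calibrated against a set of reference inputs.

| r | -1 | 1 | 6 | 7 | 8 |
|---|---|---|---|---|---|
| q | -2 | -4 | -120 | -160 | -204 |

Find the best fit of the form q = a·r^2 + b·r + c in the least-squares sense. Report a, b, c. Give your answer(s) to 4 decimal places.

a = -2.9243, b = -2.2082, c = -0.4123

With design matrix A, AᵀA = [[7795, 1071, 151]; [1071, 151, 21]; [151, 21, 5]] and Aᵀq = [-25222, -3474, -490]ᵀ.
Solving the 3×3 system (Gaussian elimination) gives a = -45148/15439, b = -34092/15439, c = -6366/15439.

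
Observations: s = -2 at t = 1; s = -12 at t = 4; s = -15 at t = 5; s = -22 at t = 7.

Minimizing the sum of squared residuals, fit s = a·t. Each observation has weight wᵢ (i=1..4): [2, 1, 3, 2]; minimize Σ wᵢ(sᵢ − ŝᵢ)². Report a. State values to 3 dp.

a = -3.063

With design matrix A, AᵀWA = [[191]] and AᵀWs = [-585]ᵀ.
a = (-585)/191 = -3.06283.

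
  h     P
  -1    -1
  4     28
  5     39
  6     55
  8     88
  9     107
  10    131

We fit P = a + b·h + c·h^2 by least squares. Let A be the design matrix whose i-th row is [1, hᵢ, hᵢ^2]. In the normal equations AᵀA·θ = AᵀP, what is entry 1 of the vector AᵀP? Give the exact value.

447

Entry 1 ↔ basis 1, so (AᵀP)_{1} = Σᵢ Pᵢ = (1)·(-1) + (1)·(28) + (1)·(39) + (1)·(55) + (1)·(88) + (1)·(107) + (1)·(131) = 447.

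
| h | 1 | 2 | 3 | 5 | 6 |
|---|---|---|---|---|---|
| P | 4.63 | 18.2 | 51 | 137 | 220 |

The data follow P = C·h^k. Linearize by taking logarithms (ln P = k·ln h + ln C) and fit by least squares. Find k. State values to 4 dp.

k = 2.1544

With ln Pᵢ as the transformed response and ln hᵢ as the regressor:
XᵀX = [[7.4881, 5.1930]; [5.1930, 5]], rhs = [23.9132, 18.6794]ᵀ  (here Σln h = 5.1930, Σ(ln h)² = 7.4881, Σln P = 18.6794, Σln h·ln P = 23.9132).
Solving (det = 10.4737): k = 2.15439, ln C = 1.49835.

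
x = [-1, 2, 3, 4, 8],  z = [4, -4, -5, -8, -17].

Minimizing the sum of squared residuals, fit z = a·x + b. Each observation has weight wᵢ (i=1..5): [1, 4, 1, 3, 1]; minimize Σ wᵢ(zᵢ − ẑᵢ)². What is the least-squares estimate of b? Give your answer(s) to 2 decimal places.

b = 1.01

From the data, Σwᵢ·x·x = 138, Σwᵢ·x = 30, Σwᵢ·1 = 10.
And Σwᵢ·x·z = -283, Σwᵢ·z = -58.
Eliminating b: 10·(row 1) − 30·(row 2) gives 480·a = 10·(-283) − 30·(-58) = -1090, so a = -109/48.
Then b = ((-58) − 30·(-109/48))/10 = 81/80.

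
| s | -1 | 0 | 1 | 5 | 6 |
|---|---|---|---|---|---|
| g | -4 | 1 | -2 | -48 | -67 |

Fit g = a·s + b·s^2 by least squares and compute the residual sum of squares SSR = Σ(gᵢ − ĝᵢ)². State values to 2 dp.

AᵀA·[a, b]ᵀ = Aᵀg reads: 63·a + 341·b = -640;  341·a + 1923·b = -3618.
det = 63·1923 − 341² = 4868.
a = ((-640)·1923 − 341·(-3618))/4868 = 1509/2434; b = (63·(-3618) − 341·(-640))/4868 = -4847/2434.
Residuals: -1690/1217, 1, -765/1217, -1601/1217, 1180/1217; SSR = 7295/1217.

SSR = 5.99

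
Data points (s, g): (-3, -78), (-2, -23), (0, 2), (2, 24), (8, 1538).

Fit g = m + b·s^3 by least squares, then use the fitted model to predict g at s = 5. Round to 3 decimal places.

ĝ = 376.621

Normal-equation sums: Σ1 = 5, Σs^3 = 485, Σs^3·s^3 = 263001.
For Xᵀg: Σg = 1463, Σs^3·g = 789938.
Δ = 5·263001 − 485² = 1079780.
m = (1463·263001 − 485·789938)/1079780 = 1650533/1079780; b = (5·789938 − 485·1463)/1079780 = 648027/215956.
At s = 5: ĝ = (1650533/1079780)·(1) + (648027/215956)·(125) = 101666852/269945.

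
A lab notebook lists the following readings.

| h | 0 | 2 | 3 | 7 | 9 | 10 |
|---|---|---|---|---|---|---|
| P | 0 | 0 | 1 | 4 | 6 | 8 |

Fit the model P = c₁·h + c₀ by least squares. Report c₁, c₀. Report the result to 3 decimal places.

c₁ = 0.807, c₀ = -1.002

Entries of XᵀX: Σh·h = 243, Σh = 31, Σ1 = 6.
Moment sums: Σh·P = 165, ΣP = 19.
So XᵀX·[c₁, c₀]ᵀ = XᵀP: [[243, 31]; [31, 6]]·[c₁, c₀]ᵀ = [165, 19]ᵀ.
det = 243·6 − 31² = 497.
c₁ = (165·6 − 31·19)/497 = 401/497; c₀ = (243·19 − 31·165)/497 = -498/497.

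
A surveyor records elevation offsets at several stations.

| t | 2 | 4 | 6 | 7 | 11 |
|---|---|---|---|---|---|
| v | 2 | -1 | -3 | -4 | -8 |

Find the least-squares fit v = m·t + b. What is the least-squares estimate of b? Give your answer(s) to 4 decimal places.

The normal system MᵀM·[m, b]ᵀ = Mᵀv is [[226, 30]; [30, 5]]·[m, b]ᵀ = [-134, -14]ᵀ.
Determinant 226·5 − 30² = 230.
m = ((-134)·5 − 30·(-14))/230 = -25/23; b = (226·(-14) − 30·(-134))/230 = 428/115.

b = 3.7217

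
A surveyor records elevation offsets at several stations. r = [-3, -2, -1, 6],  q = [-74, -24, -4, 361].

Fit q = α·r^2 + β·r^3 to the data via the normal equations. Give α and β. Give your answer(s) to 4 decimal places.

Compute the Gram sums: Σr^2·r^2 = 1394, Σr^2·r^3 = 7500, Σr^3·r^3 = 47450.
Right-hand side: Σr^2·q = 12230, Σr^3·q = 80170.
det = 1394·47450 − 7500² = 9895300.
α = (12230·47450 − 7500·80170)/9895300 = -209615/98953; β = (1394·80170 − 7500·12230)/9895300 = 1001599/494765.

α = -2.1183, β = 2.0244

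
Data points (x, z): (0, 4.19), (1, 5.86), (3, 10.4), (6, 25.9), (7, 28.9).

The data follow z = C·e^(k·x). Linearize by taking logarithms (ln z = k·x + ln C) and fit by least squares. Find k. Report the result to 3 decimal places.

k = 0.283

With ln zᵢ as the transformed response and xᵢ as the regressor:
Σx = 17.0000, Σ(x)² = 95.0000, Σln z = 12.1607, Σx·ln z = 51.8659.
Equations: 95.0000·k + 17.0000·ln C = 51.8659;  17.0000·k + 5·ln C = 12.1607.
Δ = 95.0000·5 − (17.0000)² = 186.0000; k = (51.8659·5 − 17.0000·12.1607)/186.0000 = 0.28278, ln C = (95.0000·12.1607 − 17.0000·51.8659)/186.0000 = 1.47070.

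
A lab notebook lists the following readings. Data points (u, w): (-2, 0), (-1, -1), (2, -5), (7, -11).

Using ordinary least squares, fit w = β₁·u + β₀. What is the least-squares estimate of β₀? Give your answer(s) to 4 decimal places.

β₀ = -2.3980

MᵀM·[β₁, β₀]ᵀ = Mᵀw reads: 58·β₁ + 6·β₀ = -86;  6·β₁ + 4·β₀ = -17.
(Σu·u = 58, Σu = 6, Σ1 = 4, Σu·w = -86, Σw = -17.)
Determinant 58·4 − 6² = 196.
β₁ = ((-86)·4 − 6·(-17))/196 = -121/98; β₀ = (58·(-17) − 6·(-86))/196 = -235/98.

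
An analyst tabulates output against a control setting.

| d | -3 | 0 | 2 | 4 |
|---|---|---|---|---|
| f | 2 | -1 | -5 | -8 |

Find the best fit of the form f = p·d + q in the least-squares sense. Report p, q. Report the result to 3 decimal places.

p = -1.458, q = -1.907

Normal-equation sums: Σd·d = 29, Σd = 3, Σ1 = 4.
Right-hand side: Σd·f = -48, Σf = -12.
AᵀA·[p, q]ᵀ = Aᵀf becomes [[29, 3]; [3, 4]]·[p, q]ᵀ = [-48, -12]ᵀ.
Determinant 29·4 − 3² = 107.
p = ((-48)·4 − 3·(-12))/107 = -156/107; q = (29·(-12) − 3·(-48))/107 = -204/107.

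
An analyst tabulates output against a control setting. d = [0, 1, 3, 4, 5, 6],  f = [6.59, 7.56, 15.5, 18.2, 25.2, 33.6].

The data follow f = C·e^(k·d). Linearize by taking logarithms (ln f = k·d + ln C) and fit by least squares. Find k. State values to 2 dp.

k = 0.28

Let Y = ln f. Fitting Y = k·d + ln C by least squares:
Σd = 19.0000, Σ(d)² = 87.0000, Σln f = 16.2921, Σd·ln f = 59.0725.
Equations: 87.0000·k + 19.0000·ln C = 59.0725;  19.0000·k + 6·ln C = 16.2921.
Slope k = (n·Σd·ln f − Σd·Σln f)/(n·Σ(d)² − (Σd)²) = (6·59.0725 − 19.0000·16.2921)/161.0000 = 0.27879; ln C = (Σln f − k·Σd)/n = 1.83250.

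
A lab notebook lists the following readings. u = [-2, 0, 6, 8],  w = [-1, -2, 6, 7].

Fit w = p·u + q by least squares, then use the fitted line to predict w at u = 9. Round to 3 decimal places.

ŵ = 8.147

With design matrix M, MᵀM = [[104, 12]; [12, 4]] and Mᵀw = [94, 10]ᵀ.
Δ = 104·4 − 12² = 272.
p = (94·4 − 12·10)/272 = 16/17; q = (104·10 − 12·94)/272 = -11/34.
At u = 9: ŵ = (16/17)·(9) + (-11/34)·(1) = 277/34.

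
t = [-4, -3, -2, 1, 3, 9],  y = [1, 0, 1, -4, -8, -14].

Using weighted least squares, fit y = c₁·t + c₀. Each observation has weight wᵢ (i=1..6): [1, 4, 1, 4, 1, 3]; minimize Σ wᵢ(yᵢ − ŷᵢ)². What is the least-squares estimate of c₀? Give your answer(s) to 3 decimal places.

c₀ = -3.206

XᵀWX·[c₁, c₀]ᵀ = XᵀWy reads: 312·c₁ + 16·c₀ = -424;  16·c₁ + 14·c₀ = -64.
Eliminating c₀: 14·(row 1) − 16·(row 2) gives 4112·c₁ = 14·(-424) − 16·(-64) = -4912, so c₁ = -307/257.
Then c₀ = ((-64) − 16·(-307/257))/14 = -824/257.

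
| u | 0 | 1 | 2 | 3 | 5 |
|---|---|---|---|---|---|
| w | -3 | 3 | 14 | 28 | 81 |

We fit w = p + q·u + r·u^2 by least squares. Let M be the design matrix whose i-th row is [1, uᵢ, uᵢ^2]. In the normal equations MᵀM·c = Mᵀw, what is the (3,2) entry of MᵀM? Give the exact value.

161

Row 3 ↔ basis u^2, column 2 ↔ basis u, so (MᵀM)_{3,2} = Σᵢ (u^2)·(u) = (0)·(0) + (1)·(1) + (4)·(2) + (9)·(3) + (25)·(5) = 161.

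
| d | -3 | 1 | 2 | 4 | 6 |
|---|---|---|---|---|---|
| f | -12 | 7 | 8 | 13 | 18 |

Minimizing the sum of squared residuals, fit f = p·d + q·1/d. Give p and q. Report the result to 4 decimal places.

Compute the Gram sums: Σd·d = 66, Σd·1/d = 5, Σ1/d·1/d = 209/144.
And Σd·f = 219, Σ1/d·f = 85/4.
MᵀM·[p, q]ᵀ = Mᵀf becomes [[66, 5]; [5, 209/144]]·[p, q]ᵀ = [219, 85/4]ᵀ.
Determinant 66·(209/144) − 5² = 1699/24.
p = (219·(209/144) − 5·(85/4))/(1699/24) = 10157/3398; q = (66·(85/4) − 5·219)/(1699/24) = 7380/1699.

p = 2.9891, q = 4.3437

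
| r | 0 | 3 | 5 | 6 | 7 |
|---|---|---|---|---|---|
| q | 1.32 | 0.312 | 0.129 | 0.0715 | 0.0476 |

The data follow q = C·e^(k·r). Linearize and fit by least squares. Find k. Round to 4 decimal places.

Let Y = ln q. Fitting Y = k·r + ln C by least squares:
XᵀX = [[119.0000, 21.0000]; [21.0000, 5]], rhs = [-50.8768, -8.6180]ᵀ  (here Σr = 21.0000, Σ(r)² = 119.0000, Σln q = -8.6180, Σr·ln q = -50.8768).
Slope k = (n·Σr·ln q − Σr·Σln q)/(n·Σ(r)² − (Σr)²) = (5·-50.8768 − 21.0000·-8.6180)/154.0000 = -0.47666; ln C = (Σln q − k·Σr)/n = 0.27834.

k = -0.4767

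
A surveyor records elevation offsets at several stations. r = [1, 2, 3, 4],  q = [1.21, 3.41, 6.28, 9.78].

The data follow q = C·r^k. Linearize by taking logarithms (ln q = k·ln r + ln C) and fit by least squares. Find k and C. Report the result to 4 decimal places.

k = 1.5056, C = 1.2063

Linearized form: ln q = k·ln r + ln C. From the 4 transformed points,
AᵀA = [[3.6092, 3.1781]; [3.1781, 4]], rhs = [6.0301, 5.5350]ᵀ  (here Σln r = 3.1781, Σ(ln r)² = 3.6092, Σln q = 5.5350, Σln r·ln q = 6.0301).
Slope k = (n·Σln r·ln q − Σln r·Σln q)/(n·Σ(ln r)² − (Σln r)²) = (4·6.0301 − 3.1781·5.5350)/4.3368 = 1.50562; ln C = (Σln q − k·Σln r)/n = 0.18752, so C = exp(0.18752) = 1.20626.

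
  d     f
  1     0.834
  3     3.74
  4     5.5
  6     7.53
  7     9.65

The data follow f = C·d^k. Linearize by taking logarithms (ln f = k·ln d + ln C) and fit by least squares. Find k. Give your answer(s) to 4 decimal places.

k = 1.2470

Linearized form: ln f = k·ln d + ln C. From the 5 transformed points,
Σln d = 6.2226, Σ(ln d)² = 10.1257, Σln f = 7.1282, Σln d·ln f = 11.8411.
Equations: 10.1257·k + 6.2226·ln C = 11.8411;  6.2226·k + 5·ln C = 7.1282.
Slope k = (n·Σln d·ln f − Σln d·Σln f)/(n·Σ(ln d)² − (Σln d)²) = (5·11.8411 − 6.2226·7.1282)/11.9082 = 1.24704; ln C = (Σln f − k·Σln d)/n = -0.12633.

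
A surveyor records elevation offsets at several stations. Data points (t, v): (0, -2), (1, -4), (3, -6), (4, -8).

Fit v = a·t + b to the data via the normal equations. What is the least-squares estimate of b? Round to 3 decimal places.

b = -2.200

Compute the Gram sums: Σt·t = 26, Σt = 8, Σ1 = 4.
Moment sums: Σt·v = -54, Σv = -20.
Normal equations: [[26, 8]; [8, 4]]·[a, b]ᵀ = [-54, -20]ᵀ.
Determinant 26·4 − 8² = 40.
a = ((-54)·4 − 8·(-20))/40 = -7/5; b = (26·(-20) − 8·(-54))/40 = -11/5.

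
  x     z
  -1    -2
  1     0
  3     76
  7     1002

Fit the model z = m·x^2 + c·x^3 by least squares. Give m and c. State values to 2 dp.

m = -0.57, c = 3.00

Normal-equation sums: Σx^2·x^2 = 2484, Σx^2·x^3 = 17050, Σx^3·x^3 = 118380.
Right-hand side: Σx^2·z = 49780, Σx^3·z = 345740.
Eliminating c: 118380·(row 1) − 17050·(row 2) gives 3353420·m = 118380·49780 − 17050·345740 = -1910600, so m = -95530/167671.
Then c = (345740 − 17050·(-95530/167671))/118380 = 503458/167671.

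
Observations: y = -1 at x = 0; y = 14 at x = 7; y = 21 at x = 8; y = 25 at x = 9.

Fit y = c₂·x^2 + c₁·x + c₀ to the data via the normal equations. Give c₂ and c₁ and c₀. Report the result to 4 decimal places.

From the data, Σx^2·x^2 = 13058, Σx^2·x = 1584, Σx^2 = 194, Σx·x = 194, Σx = 24, Σ1 = 4.
Moment sums: Σx^2·y = 4055, Σx·y = 491, Σy = 59.
Inverting the 3×3 Gram matrix, [c₂, c₁, c₀]ᵀ = [427/1210, -1357/6050, -3084/3025]ᵀ.

c₂ = 0.3529, c₁ = -0.2243, c₀ = -1.0195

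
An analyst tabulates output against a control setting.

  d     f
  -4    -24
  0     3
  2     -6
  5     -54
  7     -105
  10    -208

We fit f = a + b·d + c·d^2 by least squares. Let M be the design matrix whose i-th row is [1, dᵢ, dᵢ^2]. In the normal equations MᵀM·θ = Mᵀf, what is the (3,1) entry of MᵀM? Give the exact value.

Row 3 ↔ basis d^2, column 1 ↔ basis 1, so (MᵀM)_{3,1} = Σᵢ d^2 = (16)·(1) + (0)·(1) + (4)·(1) + (25)·(1) + (49)·(1) + (100)·(1) = 194.

194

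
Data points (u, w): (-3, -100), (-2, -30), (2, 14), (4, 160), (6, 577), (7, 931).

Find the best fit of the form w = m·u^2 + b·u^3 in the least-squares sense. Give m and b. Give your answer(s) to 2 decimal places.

m = -2.02, b = 3.00

AᵀA·[m, b]ᵀ = Aᵀw reads: 4066·m + 25364·b = 67987;  25364·m + 169258·b = 457257.
Δ = 4066·169258 − 25364² = 44870532.
m = (67987·169258 − 25364·457257)/44870532 = -45261451/22435266; b = (4066·457257 − 25364·67987)/44870532 = 67392347/22435266.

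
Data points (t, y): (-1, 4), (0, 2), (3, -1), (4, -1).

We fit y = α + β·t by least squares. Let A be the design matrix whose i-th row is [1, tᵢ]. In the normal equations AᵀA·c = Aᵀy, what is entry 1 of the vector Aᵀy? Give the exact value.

Entry 1 ↔ basis 1, so (Aᵀy)_{1} = Σᵢ yᵢ = (1)·(4) + (1)·(2) + (1)·(-1) + (1)·(-1) = 4.

4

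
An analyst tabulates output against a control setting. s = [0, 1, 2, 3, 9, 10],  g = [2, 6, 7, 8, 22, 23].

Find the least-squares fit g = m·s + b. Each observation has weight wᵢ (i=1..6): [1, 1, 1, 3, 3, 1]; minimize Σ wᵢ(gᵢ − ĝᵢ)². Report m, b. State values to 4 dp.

m = 2.1408, b = 2.3099

From the data, Σwᵢ·s·s = 375, Σwᵢ·s = 49, Σwᵢ·1 = 10.
And Σwᵢ·s·g = 916, Σwᵢ·g = 128.
Normal equations: [[375, 49]; [49, 10]]·[m, b]ᵀ = [916, 128]ᵀ.
Eliminating b: 10·(row 1) − 49·(row 2) gives 1349·m = 10·916 − 49·128 = 2888, so m = 152/71.
Then b = (128 − 49·(152/71))/10 = 164/71.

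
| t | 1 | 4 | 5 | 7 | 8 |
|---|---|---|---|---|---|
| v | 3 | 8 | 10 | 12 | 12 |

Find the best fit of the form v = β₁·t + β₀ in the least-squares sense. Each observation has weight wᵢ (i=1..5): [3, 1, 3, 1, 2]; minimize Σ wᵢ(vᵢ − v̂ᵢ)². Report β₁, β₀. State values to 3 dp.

β₁ = 1.365, β₀ = 2.158

Entries of MᵀWM: Σwᵢ·t·t = 271, Σwᵢ·t = 45, Σwᵢ·1 = 10.
And Σwᵢ·t·v = 467, Σwᵢ·v = 83.
Δ = 271·10 − 45² = 685.
β₁ = (467·10 − 45·83)/685 = 187/137; β₀ = (271·83 − 45·467)/685 = 1478/685.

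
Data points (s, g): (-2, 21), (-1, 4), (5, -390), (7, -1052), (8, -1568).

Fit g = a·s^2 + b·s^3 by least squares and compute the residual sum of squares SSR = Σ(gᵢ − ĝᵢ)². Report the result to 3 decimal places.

SSR = 8.677

Setting ∂/∂a … = 0 gives: 7139·a + 52667·b = -161562;  52667·a + 395483·b = -1212574.
Eliminating b: 395483·(row 1) − 52667·(row 2) gives 49540248·a = 395483·(-161562) − 52667·(-1212574) = -32389588, so a = -8097397/12385062.
Then b = ((-1212574) − 52667·(-8097397/12385062))/395483 = -36894983/12385062.
Residuals: -447329/2064177, 10371331/6192531, -7933190/6192531, 3777733/2064177, -5656256/6192531; SSR = 53731757/6192531.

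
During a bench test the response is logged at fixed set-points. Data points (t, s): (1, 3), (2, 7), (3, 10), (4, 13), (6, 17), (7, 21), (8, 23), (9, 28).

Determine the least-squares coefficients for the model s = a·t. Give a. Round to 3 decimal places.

Entries of MᵀM: Σt·t = 260.
Moment sums: Σt·s = 784.
So MᵀM·[a]ᵀ = Mᵀs: [[260]]·[a]ᵀ = [784]ᵀ.
a = 784/260 = 3.01538.

a = 3.015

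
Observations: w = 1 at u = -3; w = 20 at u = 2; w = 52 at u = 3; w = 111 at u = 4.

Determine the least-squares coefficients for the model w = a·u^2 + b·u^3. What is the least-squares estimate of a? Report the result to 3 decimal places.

Forming AᵀA = [[434, 1056]; [1056, 5618]] and Aᵀw = [2333, 8641]ᵀ gives AᵀA·[a, b]ᵀ = Aᵀw.
det = 434·5618 − 1056² = 1323076.
a = (2333·5618 − 1056·8641)/1323076 = 1990949/661538; b = (434·8641 − 1056·2333)/1323076 = 643273/661538.

a = 3.010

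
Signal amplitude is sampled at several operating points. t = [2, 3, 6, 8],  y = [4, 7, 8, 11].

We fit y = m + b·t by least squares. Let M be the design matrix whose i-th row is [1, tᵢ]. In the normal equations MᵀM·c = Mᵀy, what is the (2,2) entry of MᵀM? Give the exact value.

Row 2 ↔ basis t, column 2 ↔ basis t, so (MᵀM)_{2,2} = Σᵢ (t)·(t) = (2)·(2) + (3)·(3) + (6)·(6) + (8)·(8) = 113.

113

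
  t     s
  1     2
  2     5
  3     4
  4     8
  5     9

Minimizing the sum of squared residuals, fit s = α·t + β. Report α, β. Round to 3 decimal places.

Sums needed: Σt·t = 55, Σt = 15, Σ1 = 5.
And Σt·s = 101, Σs = 28.
So XᵀX·[α, β]ᵀ = Xᵀs: [[55, 15]; [15, 5]]·[α, β]ᵀ = [101, 28]ᵀ.
Eliminating β: 5·(row 1) − 15·(row 2) gives 50·α = 5·101 − 15·28 = 85, so α = 17/10.
Then β = (28 − 15·(17/10))/5 = 1/2.

α = 1.700, β = 0.500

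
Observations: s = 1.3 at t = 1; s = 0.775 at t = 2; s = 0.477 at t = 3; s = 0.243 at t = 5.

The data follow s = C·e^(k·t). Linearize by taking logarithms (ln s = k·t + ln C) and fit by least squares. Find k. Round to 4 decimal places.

k = -0.4156

Let Y = ln s. Fitting Y = k·t + ln C by least squares:
AᵀA = [[39.0000, 11.0000]; [11.0000, 4]], rhs = [-9.5416, -2.1475]ᵀ  (here Σt = 11.0000, Σ(t)² = 39.0000, Σln s = -2.1475, Σt·ln s = -9.5416).
Slope k = (n·Σt·ln s − Σt·Σln s)/(n·Σ(t)² − (Σt)²) = (4·-9.5416 − 11.0000·-2.1475)/35.0000 = -0.41555; ln C = (Σln s − k·Σt)/n = 0.60591.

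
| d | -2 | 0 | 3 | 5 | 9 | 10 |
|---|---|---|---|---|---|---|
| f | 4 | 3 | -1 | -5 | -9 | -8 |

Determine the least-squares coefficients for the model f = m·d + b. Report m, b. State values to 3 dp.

m = -1.135, b = 2.062

Compute the Gram sums: Σd·d = 219, Σd = 25, Σ1 = 6.
Right-hand side: Σd·f = -197, Σf = -16.
AᵀA·[m, b]ᵀ = Aᵀf becomes [[219, 25]; [25, 6]]·[m, b]ᵀ = [-197, -16]ᵀ.
det = 219·6 − 25² = 689.
m = ((-197)·6 − 25·(-16))/689 = -782/689; b = (219·(-16) − 25·(-197))/689 = 1421/689.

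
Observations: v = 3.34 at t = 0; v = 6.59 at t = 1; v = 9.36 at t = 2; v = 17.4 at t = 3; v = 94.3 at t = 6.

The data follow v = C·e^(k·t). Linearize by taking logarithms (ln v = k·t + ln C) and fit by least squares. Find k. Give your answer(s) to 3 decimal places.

Taking logs, ln v = k·t + ln C, so regress ln v on t.
XᵀX = [[50.0000, 12.0000]; [12.0000, 5]], rhs = [42.2067, 12.7309]ᵀ  (here Σt = 12.0000, Σ(t)² = 50.0000, Σln v = 12.7309, Σt·ln v = 42.2067).
Slope k = (n·Σt·ln v − Σt·Σln v)/(n·Σ(t)² − (Σt)²) = (5·42.2067 − 12.0000·12.7309)/106.0000 = 0.54965; ln C = (Σln v − k·Σt)/n = 1.22703.

k = 0.550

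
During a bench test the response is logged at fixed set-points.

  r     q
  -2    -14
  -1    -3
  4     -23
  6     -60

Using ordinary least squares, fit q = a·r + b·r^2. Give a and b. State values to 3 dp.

Sums needed: Σr·r = 57, Σr·r^2 = 271, Σr^2·r^2 = 1569.
And Σr·q = -421, Σr^2·q = -2587.
MᵀM·[a, b]ᵀ = Mᵀq becomes [[57, 271]; [271, 1569]]·[a, b]ᵀ = [-421, -2587]ᵀ.
Determinant 57·1569 − 271² = 15992.
a = ((-421)·1569 − 271·(-2587))/15992 = 5066/1999; b = (57·(-2587) − 271·(-421))/15992 = -4171/1999.

a = 2.534, b = -2.087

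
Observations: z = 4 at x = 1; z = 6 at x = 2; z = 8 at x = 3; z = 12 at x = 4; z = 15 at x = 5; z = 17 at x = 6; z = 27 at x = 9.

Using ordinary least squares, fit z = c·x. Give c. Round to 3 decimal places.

c = 2.953

Sums needed: Σx·x = 172.
And Σx·z = 508.
Normal equations: [[172]]·[c]ᵀ = [508]ᵀ.
c = 508/172 = 2.95349.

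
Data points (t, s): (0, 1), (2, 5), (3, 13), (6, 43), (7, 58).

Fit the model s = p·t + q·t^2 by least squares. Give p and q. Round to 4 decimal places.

Normal-equation sums: Σt·t = 98, Σt·t^2 = 594, Σt^2·t^2 = 3794.
For Mᵀs: Σt·s = 713, Σt^2·s = 4527.
Normal equations: [[98, 594]; [594, 3794]]·[p, q]ᵀ = [713, 4527]ᵀ.
Eliminating q: 3794·(row 1) − 594·(row 2) gives 18976·p = 3794·713 − 594·4527 = 16084, so p = 4021/4744.
Then q = (4527 − 594·(4021/4744))/3794 = 5031/4744.

p = 0.8476, q = 1.0605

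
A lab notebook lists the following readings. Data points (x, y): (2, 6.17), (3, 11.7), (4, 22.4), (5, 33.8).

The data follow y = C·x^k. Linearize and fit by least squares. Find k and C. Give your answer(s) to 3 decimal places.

k = 1.881, C = 1.610

Taking logs, ln y = k·ln x + ln C, so regress ln y on ln x.
Over the data: Σln x = 4.7875, Σ(ln x)² = 6.1995, Σln y = 10.9088, Σln x·ln y = 13.9395.
Normal system: [[6.1995, 4.7875]; [4.7875, 4]]·[k, ln C]ᵀ = [13.9395, 10.9088]ᵀ.
Slope k = (n·Σln x·ln y − Σln x·Σln y)/(n·Σ(ln x)² − (Σln x)²) = (4·13.9395 − 4.7875·10.9088)/1.8779 = 1.88085; ln C = (Σln y − k·Σln x)/n = 0.47606, so C = exp(0.47606) = 1.60972.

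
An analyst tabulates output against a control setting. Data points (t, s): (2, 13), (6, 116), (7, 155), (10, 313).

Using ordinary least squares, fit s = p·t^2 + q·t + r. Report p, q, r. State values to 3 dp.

Compute the Gram sums: Σt^2·t^2 = 13713, Σt^2·t = 1567, Σt^2 = 189, Σt·t = 189, Σt = 25, Σ1 = 4.
Right-hand side: Σt^2·s = 43123, Σt·s = 4937, Σs = 597.
Row-reducing yields p = 5835/1958, q = 3359/1958, r = -203/89.

p = 2.980, q = 1.716, r = -2.281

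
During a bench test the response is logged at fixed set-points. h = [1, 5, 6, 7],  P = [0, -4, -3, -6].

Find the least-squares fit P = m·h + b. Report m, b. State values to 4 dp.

m = -0.8795, b = 0.9277

MᵀM·[m, b]ᵀ = MᵀP reads: 111·m + 19·b = -80;  19·m + 4·b = -13.
Determinant 111·4 − 19² = 83.
m = ((-80)·4 − 19·(-13))/83 = -73/83; b = (111·(-13) − 19·(-80))/83 = 77/83.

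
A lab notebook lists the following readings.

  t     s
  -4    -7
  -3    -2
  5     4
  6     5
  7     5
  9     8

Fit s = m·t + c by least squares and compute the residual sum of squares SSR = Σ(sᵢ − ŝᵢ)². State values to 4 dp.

Forming MᵀM = [[216, 20]; [20, 6]] and Mᵀs = [191, 13]ᵀ gives MᵀM·[m, c]ᵀ = Mᵀs.
det = 216·6 − 20² = 896.
m = (191·6 − 20·13)/896 = 443/448; c = (216·13 − 20·191)/896 = -253/224.
Residuals: -429/224, 939/448, 83/448, 11/56, -355/448, 103/448; SSR = 3949/448.

SSR = 8.8147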